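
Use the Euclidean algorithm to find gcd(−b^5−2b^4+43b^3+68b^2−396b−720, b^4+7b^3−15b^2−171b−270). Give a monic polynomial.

b^3+4b^2−27b−90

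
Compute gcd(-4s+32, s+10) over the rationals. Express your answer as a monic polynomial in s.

By polynomial division,
  -4s+32 = (-4)(s+10) + (72)
  s+10 = ((1/72)s+5/36)(72) + (0)
The last nonzero remainder is the constant 72, so the polynomials are coprime and gcd = 1.

1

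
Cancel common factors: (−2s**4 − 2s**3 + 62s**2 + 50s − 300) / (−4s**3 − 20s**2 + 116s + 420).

(s**2 + 3s − 10)/(2s + 14)

Apply the Euclidean algorithm:
  −2s**4 − 2s**3 + 62s**2 + 50s − 300 = ((1/2)s − 2)(−4s**3 − 20s**2 + 116s + 420) + (−36s**2 + 72s + 540)
  −4s**3 − 20s**2 + 116s + 420 = ((1/9)s + 7/9)(−36s**2 + 72s + 540) + (0)
Last nonzero remainder: −36s**2 + 72s + 540. Dividing through by −36 gives the monic gcd s**2 − 2s − 15.
Cancel s**2 − 2s − 15 from numerator and denominator to get the reduced form.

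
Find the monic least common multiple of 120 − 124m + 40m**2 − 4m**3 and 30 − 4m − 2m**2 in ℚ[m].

Apply the Euclidean algorithm:
  −4m**3 + 40m**2 − 124m + 120 = (2m − 24)(−2m**2 − 4m + 30) + (−280m + 840)
  −2m**2 − 4m + 30 = ((1/140)m + 1/28)(−280m + 840) + (0)
Last nonzero remainder: −280m + 840. Dividing through by −280 gives the monic gcd m − 3.
Then lcm(f, g) = f·g / gcd(f, g); expanding and making the result monic gives the answer.

−150 + 125m − 19m**2 − 5m**3 + m**4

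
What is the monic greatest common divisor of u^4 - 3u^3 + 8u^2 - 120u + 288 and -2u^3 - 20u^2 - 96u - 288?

u^2 + 4u + 24

By polynomial division,
  u^4 - 3u^3 + 8u^2 - 120u + 288 = (-(1/2)u + 13/2)(-2u^3 - 20u^2 - 96u - 288) + (90u^2 + 360u + 2160)
  -2u^3 - 20u^2 - 96u - 288 = (-(1/45)u - 2/15)(90u^2 + 360u + 2160) + (0)
Last nonzero remainder: 90u^2 + 360u + 2160. Dividing through by 90 gives the monic gcd u^2 + 4u + 24.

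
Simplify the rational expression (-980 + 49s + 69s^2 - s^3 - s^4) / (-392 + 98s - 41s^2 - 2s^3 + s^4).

(20 - s - s^2)/(8 - 2s + s^2)

Euclidean algorithm in ℚ[s]:
  -s^4 - s^3 + 69s^2 + 49s - 980 = (-1)(s^4 - 2s^3 - 41s^2 + 98s - 392) + (-3s^3 + 28s^2 + 147s - 1372)
  s^4 - 2s^3 - 41s^2 + 98s - 392 = (-(1/3)s - 22/9)(-3s^3 + 28s^2 + 147s - 1372) + ((688/9)s^2 - 33712/9)
  -3s^3 + 28s^2 + 147s - 1372 = (-(27/688)s + 63/172)((688/9)s^2 - 33712/9) + (0)
Last nonzero remainder: (688/9)s^2 - 33712/9. Dividing through by 688/9 gives the monic gcd s^2 - 49.
Cancel s^2 - 49 from numerator and denominator to get the reduced form.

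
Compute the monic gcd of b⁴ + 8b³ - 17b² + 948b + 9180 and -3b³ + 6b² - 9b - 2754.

b³ - 2b² + 3b + 918

Apply the Euclidean algorithm:
  b⁴ + 8b³ - 17b² + 948b + 9180 = (-(1/3)b - 10/3)(-3b³ + 6b² - 9b - 2754) + (0)
Last nonzero remainder: -3b³ + 6b² - 9b - 2754. Dividing through by -3 gives the monic gcd b³ - 2b² + 3b + 918.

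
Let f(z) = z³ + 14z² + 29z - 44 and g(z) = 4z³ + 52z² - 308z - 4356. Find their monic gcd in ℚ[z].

Repeated division with remainder:
  z³ + 14z² + 29z - 44 = (1/4)(4z³ + 52z² - 308z - 4356) + (z² + 106z + 1045)
  4z³ + 52z² - 308z - 4356 = (4z - 372)(z² + 106z + 1045) + (34944z + 384384)
  z² + 106z + 1045 = ((1/34944)z + 95/34944)(34944z + 384384) + (0)
Last nonzero remainder: 34944z + 384384. Dividing through by 34944 gives the monic gcd z + 11.

z + 11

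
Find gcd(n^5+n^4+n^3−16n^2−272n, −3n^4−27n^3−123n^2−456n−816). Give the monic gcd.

n^3+5n^2+21n+68

Repeated division with remainder:
  n^5+n^4+n^3−16n^2−272n = (−(1/3)n+8/3)(−3n^4−27n^3−123n^2−456n−816) + (32n^3+160n^2+672n+2176)
  −3n^4−27n^3−123n^2−456n−816 = (−(3/32)n−3/8)(32n^3+160n^2+672n+2176) + (0)
Last nonzero remainder: 32n^3+160n^2+672n+2176. Dividing through by 32 gives the monic gcd n^3+5n^2+21n+68.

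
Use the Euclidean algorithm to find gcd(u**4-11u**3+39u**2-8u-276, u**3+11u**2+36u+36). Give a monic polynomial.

u+2

Apply the Euclidean algorithm:
  u**4-11u**3+39u**2-8u-276 = (u-22)(u**3+11u**2+36u+36) + (245u**2+748u+516)
  u**3+11u**2+36u+36 = ((1/245)u+1947/60025)(245u**2+748u+516) + ((578124/60025)u+1156248/60025)
  245u**2+748u+516 = ((14706125/578124)u+2581075/96354)((578124/60025)u+1156248/60025) + (0)
Last nonzero remainder: (578124/60025)u+1156248/60025. Dividing through by 578124/60025 gives the monic gcd u+2.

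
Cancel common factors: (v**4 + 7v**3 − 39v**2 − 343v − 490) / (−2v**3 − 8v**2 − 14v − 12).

By polynomial division,
  v**4 + 7v**3 − 39v**2 − 343v − 490 = (−(1/2)v − 3/2)(−2v**3 − 8v**2 − 14v − 12) + (−58v**2 − 370v − 508)
  −2v**3 − 8v**2 − 14v − 12 = ((1/29)v − 69/841)(−58v**2 − 370v − 508) + (−(22572/841)v − 45144/841)
  −58v**2 − 370v − 508 = ((24389/11286)v + 106807/11286)(−(22572/841)v − 45144/841) + (0)
Last nonzero remainder: −(22572/841)v − 45144/841. Dividing through by −22572/841 gives the monic gcd v + 2.
Cancel v + 2 from numerator and denominator to get the reduced form.

(−v**3 − 5v**2 + 49v + 245)/(2v**2 + 4v + 6)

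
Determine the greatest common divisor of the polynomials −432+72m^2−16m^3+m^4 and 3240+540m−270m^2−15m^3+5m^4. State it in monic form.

36−12m+m^2

Repeated division with remainder:
  m^4−16m^3+72m^2−432 = (1/5)(5m^4−15m^3−270m^2+540m+3240) + (−13m^3+126m^2−108m−1080)
  5m^4−15m^3−270m^2+540m+3240 = (−(5/13)m−435/169)(−13m^3+126m^2−108m−1080) + ((2160/169)m^2−(25920/169)m+77760/169)
  −13m^3+126m^2−108m−1080 = (−(2197/2160)m−169/72)((2160/169)m^2−(25920/169)m+77760/169) + (0)
Last nonzero remainder: (2160/169)m^2−(25920/169)m+77760/169. Dividing through by 2160/169 gives the monic gcd m^2−12m+36.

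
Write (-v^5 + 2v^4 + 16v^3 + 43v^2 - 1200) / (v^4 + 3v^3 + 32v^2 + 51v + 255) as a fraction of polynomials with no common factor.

(-v^3 + 5v^2 + 16v - 80)/(v^2 + 17)

Apply the Euclidean algorithm:
  -v^5 + 2v^4 + 16v^3 + 43v^2 - 1200 = (-v + 5)(v^4 + 3v^3 + 32v^2 + 51v + 255) + (33v^3 - 66v^2 - 2475)
  v^4 + 3v^3 + 32v^2 + 51v + 255 = ((1/33)v + 5/33)(33v^3 - 66v^2 - 2475) + (42v^2 + 126v + 630)
  33v^3 - 66v^2 - 2475 = ((11/14)v - 55/14)(42v^2 + 126v + 630) + (0)
Last nonzero remainder: 42v^2 + 126v + 630. Dividing through by 42 gives the monic gcd v^2 + 3v + 15.
Cancel v^2 + 3v + 15 from numerator and denominator to get the reduced form.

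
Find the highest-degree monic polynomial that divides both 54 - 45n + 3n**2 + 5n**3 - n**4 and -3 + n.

-3 + n

By polynomial division,
  -n**4 + 5n**3 + 3n**2 - 45n + 54 = (-n**3 + 2n**2 + 9n - 18)(n - 3) + (0)
The last nonzero remainder n - 3 is already monic.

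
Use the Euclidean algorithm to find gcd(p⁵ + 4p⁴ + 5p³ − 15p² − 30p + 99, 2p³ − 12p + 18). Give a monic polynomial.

By polynomial division,
  p⁵ + 4p⁴ + 5p³ − 15p² − 30p + 99 = ((1/2)p² + 2p + 11/2)(2p³ − 12p + 18) + (0)
Last nonzero remainder: 2p³ − 12p + 18. Dividing through by 2 gives the monic gcd p³ − 6p + 9.

p³ − 6p + 9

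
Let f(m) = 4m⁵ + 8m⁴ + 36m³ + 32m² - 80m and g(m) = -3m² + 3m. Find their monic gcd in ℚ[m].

m² - m

Repeated division with remainder:
  4m⁵ + 8m⁴ + 36m³ + 32m² - 80m = (-(4/3)m³ - 4m² - 16m - 80/3)(-3m² + 3m) + (0)
Last nonzero remainder: -3m² + 3m. Dividing through by -3 gives the monic gcd m² - m.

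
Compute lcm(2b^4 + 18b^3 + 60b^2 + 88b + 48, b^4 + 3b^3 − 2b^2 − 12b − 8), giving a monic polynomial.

b^6 + 8b^5 + 19b^4 − 4b^3 − 80b^2 − 112b − 48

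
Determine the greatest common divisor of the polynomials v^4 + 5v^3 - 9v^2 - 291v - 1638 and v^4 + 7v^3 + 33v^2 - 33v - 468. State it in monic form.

Euclidean algorithm in ℚ[v]:
  v^4 + 5v^3 - 9v^2 - 291v - 1638 = (v^4 + 7v^3 + 33v^2 - 33v - 468) + (-2v^3 - 42v^2 - 258v - 1170)
  v^4 + 7v^3 + 33v^2 - 33v - 468 = (-(1/2)v + 7)(-2v^3 - 42v^2 - 258v - 1170) + (198v^2 + 1188v + 7722)
  -2v^3 - 42v^2 - 258v - 1170 = (-(1/99)v - 5/33)(198v^2 + 1188v + 7722) + (0)
Last nonzero remainder: 198v^2 + 1188v + 7722. Dividing through by 198 gives the monic gcd v^2 + 6v + 39.

v^2 + 6v + 39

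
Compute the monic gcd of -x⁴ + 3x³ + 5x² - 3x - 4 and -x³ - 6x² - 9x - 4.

By polynomial division,
  -x⁴ + 3x³ + 5x² - 3x - 4 = (x - 9)(-x³ - 6x² - 9x - 4) + (-40x² - 80x - 40)
  -x³ - 6x² - 9x - 4 = ((1/40)x + 1/10)(-40x² - 80x - 40) + (0)
Last nonzero remainder: -40x² - 80x - 40. Dividing through by -40 gives the monic gcd x² + 2x + 1.

x² + 2x + 1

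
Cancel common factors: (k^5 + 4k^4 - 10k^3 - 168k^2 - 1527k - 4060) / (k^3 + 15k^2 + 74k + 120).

Apply the Euclidean algorithm:
  k^5 + 4k^4 - 10k^3 - 168k^2 - 1527k - 4060 = (k^2 - 11k + 81)(k^3 + 15k^2 + 74k + 120) + (-689k^2 - 6201k - 13780)
  k^3 + 15k^2 + 74k + 120 = (-(1/689)k - 6/689)(-689k^2 - 6201k - 13780) + (0)
Last nonzero remainder: -689k^2 - 6201k - 13780. Dividing through by -689 gives the monic gcd k^2 + 9k + 20.
Cancel k^2 + 9k + 20 from numerator and denominator to get the reduced form.

(k^3 - 5k^2 + 15k - 203)/(k + 6)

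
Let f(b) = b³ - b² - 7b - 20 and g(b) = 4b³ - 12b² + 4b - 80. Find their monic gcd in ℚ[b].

b - 4

By polynomial division,
  b³ - b² - 7b - 20 = (1/4)(4b³ - 12b² + 4b - 80) + (2b² - 8b)
  4b³ - 12b² + 4b - 80 = (2b + 2)(2b² - 8b) + (20b - 80)
  2b² - 8b = ((1/10)b)(20b - 80) + (0)
Last nonzero remainder: 20b - 80. Dividing through by 20 gives the monic gcd b - 4.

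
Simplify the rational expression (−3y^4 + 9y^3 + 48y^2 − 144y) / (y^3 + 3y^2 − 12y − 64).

Repeated division with remainder:
  −3y^4 + 9y^3 + 48y^2 − 144y = (−3y + 18)(y^3 + 3y^2 − 12y − 64) + (−42y^2 − 120y + 1152)
  y^3 + 3y^2 − 12y − 64 = (−(1/42)y − 1/294)(−42y^2 − 120y + 1152) + ((736/49)y − 2944/49)
  −42y^2 − 120y + 1152 = (−(1029/368)y − 441/23)((736/49)y − 2944/49) + (0)
Last nonzero remainder: (736/49)y − 2944/49. Dividing through by 736/49 gives the monic gcd y − 4.
Cancel y − 4 from numerator and denominator to get the reduced form.

(−3y^3 − 3y^2 + 36y)/(y^2 + 7y + 16)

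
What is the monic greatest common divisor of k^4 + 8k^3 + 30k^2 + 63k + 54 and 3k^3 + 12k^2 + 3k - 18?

k^2 + 5k + 6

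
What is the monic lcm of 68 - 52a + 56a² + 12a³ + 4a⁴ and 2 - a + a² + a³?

34 - 9a + 15a² + 20a³ + 5a⁴ + a⁵

By polynomial division,
  4a⁴ + 12a³ + 56a² - 52a + 68 = (4a + 8)(a³ + a² - a + 2) + (52a² - 52a + 52)
  a³ + a² - a + 2 = ((1/52)a + 1/26)(52a² - 52a + 52) + (0)
Last nonzero remainder: 52a² - 52a + 52. Dividing through by 52 gives the monic gcd a² - a + 1.
Then lcm(f, g) = f·g / gcd(f, g); expanding and making the result monic gives the answer.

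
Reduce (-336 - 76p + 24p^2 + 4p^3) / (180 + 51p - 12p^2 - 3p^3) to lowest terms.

Apply the Euclidean algorithm:
  4p^3 + 24p^2 - 76p - 336 = (-4/3)(-3p^3 - 12p^2 + 51p + 180) + (8p^2 - 8p - 96)
  -3p^3 - 12p^2 + 51p + 180 = (-(3/8)p - 15/8)(8p^2 - 8p - 96) + (0)
Last nonzero remainder: 8p^2 - 8p - 96. Dividing through by 8 gives the monic gcd p^2 - p - 12.
Cancel p^2 - p - 12 from numerator and denominator to get the reduced form.

(-28 - 4p)/(15 + 3p)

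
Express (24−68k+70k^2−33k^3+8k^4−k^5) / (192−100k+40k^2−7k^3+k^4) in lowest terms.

(2−5k+4k^2−k^3)/(16−3k+k^2)

Apply the Euclidean algorithm:
  −k^5+8k^4−33k^3+70k^2−68k+24 = (−k+1)(k^4−7k^3+40k^2−100k+192) + (14k^3−70k^2+224k−168)
  k^4−7k^3+40k^2−100k+192 = ((1/14)k−1/7)(14k^3−70k^2+224k−168) + (14k^2−56k+168)
  14k^3−70k^2+224k−168 = (k−1)(14k^2−56k+168) + (0)
Last nonzero remainder: 14k^2−56k+168. Dividing through by 14 gives the monic gcd k^2−4k+12.
Cancel k^2−4k+12 from numerator and denominator to get the reduced form.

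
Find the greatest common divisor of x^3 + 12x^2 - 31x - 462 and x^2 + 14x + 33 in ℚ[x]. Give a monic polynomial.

x + 11

Repeated division with remainder:
  x^3 + 12x^2 - 31x - 462 = (x - 2)(x^2 + 14x + 33) + (-36x - 396)
  x^2 + 14x + 33 = (-(1/36)x - 1/12)(-36x - 396) + (0)
Last nonzero remainder: -36x - 396. Dividing through by -36 gives the monic gcd x + 11.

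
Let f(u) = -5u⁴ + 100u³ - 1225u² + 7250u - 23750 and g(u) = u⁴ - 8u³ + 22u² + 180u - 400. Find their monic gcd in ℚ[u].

u² - 10u + 50

Apply the Euclidean algorithm:
  -5u⁴ + 100u³ - 1225u² + 7250u - 23750 = (-5)(u⁴ - 8u³ + 22u² + 180u - 400) + (60u³ - 1115u² + 8150u - 25750)
  u⁴ - 8u³ + 22u² + 180u - 400 = ((1/60)u + 127/720)(60u³ - 1115u² + 8150u - 25750) + ((11929/144)u² - (59645/72)u + 298225/72)
  60u³ - 1115u² + 8150u - 25750 = ((8640/11929)u - 74160/11929)((11929/144)u² - (59645/72)u + 298225/72) + (0)
Last nonzero remainder: (11929/144)u² - (59645/72)u + 298225/72. Dividing through by 11929/144 gives the monic gcd u² - 10u + 50.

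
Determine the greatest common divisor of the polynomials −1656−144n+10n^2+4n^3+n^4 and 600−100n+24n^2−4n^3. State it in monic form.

Euclidean algorithm in ℚ[n]:
  n^4+4n^3+10n^2−144n−1656 = (−(1/4)n−5/2)(−4n^3+24n^2−100n+600) + (45n^2−244n−156)
  −4n^3+24n^2−100n+600 = (−(4/45)n+104/2025)(45n^2−244n−156) + (−(205204/2025)n+410408/675)
  45n^2−244n−156 = (−(91125/205204)n−26325/102602)(−(205204/2025)n+410408/675) + (0)
Last nonzero remainder: −(205204/2025)n+410408/675. Dividing through by −205204/2025 gives the monic gcd n−6.

−6+n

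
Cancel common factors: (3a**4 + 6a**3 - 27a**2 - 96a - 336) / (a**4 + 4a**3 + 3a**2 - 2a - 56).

(3a - 12)/(a - 2)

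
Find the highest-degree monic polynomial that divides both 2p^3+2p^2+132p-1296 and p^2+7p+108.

By polynomial division,
  2p^3+2p^2+132p-1296 = (2p-12)(p^2+7p+108) + (0)
The last nonzero remainder p^2+7p+108 is already monic.

p^2+7p+108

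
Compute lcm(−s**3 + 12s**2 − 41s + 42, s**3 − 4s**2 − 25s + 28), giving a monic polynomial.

s**5 − 9s**4 + s**3 + 129s**2 − 290s + 168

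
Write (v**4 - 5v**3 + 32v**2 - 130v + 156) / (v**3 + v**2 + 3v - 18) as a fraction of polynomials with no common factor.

(v**3 - 3v**2 + 26v - 78)/(v**2 + 3v + 9)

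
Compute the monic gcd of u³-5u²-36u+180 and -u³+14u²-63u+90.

By polynomial division,
  u³-5u²-36u+180 = (-1)(-u³+14u²-63u+90) + (9u²-99u+270)
  -u³+14u²-63u+90 = (-(1/9)u+1/3)(9u²-99u+270) + (0)
Last nonzero remainder: 9u²-99u+270. Dividing through by 9 gives the monic gcd u²-11u+30.

u²-11u+30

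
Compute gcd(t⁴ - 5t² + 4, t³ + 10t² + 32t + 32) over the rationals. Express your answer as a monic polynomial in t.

Apply the Euclidean algorithm:
  t⁴ - 5t² + 4 = (t - 10)(t³ + 10t² + 32t + 32) + (63t² + 288t + 324)
  t³ + 10t² + 32t + 32 = ((1/63)t + 38/441)(63t² + 288t + 324) + ((100/49)t + 200/49)
  63t² + 288t + 324 = ((3087/100)t + 3969/50)((100/49)t + 200/49) + (0)
Last nonzero remainder: (100/49)t + 200/49. Dividing through by 100/49 gives the monic gcd t + 2.

t + 2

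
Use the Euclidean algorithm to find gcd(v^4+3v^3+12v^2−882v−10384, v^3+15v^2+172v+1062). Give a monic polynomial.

Repeated division with remainder:
  v^4+3v^3+12v^2−882v−10384 = (v−12)(v^3+15v^2+172v+1062) + (20v^2+120v+2360)
  v^3+15v^2+172v+1062 = ((1/20)v+9/20)(20v^2+120v+2360) + (0)
Last nonzero remainder: 20v^2+120v+2360. Dividing through by 20 gives the monic gcd v^2+6v+118.

v^2+6v+118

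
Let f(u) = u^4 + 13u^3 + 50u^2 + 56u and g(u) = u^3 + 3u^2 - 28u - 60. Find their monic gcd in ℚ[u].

By polynomial division,
  u^4 + 13u^3 + 50u^2 + 56u = (u + 10)(u^3 + 3u^2 - 28u - 60) + (48u^2 + 396u + 600)
  u^3 + 3u^2 - 28u - 60 = ((1/48)u - 7/64)(48u^2 + 396u + 600) + ((45/16)u + 45/8)
  48u^2 + 396u + 600 = ((256/15)u + 320/3)((45/16)u + 45/8) + (0)
Last nonzero remainder: (45/16)u + 45/8. Dividing through by 45/16 gives the monic gcd u + 2.

u + 2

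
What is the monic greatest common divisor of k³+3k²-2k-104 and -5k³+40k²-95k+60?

k-4

Euclidean algorithm in ℚ[k]:
  k³+3k²-2k-104 = (-1/5)(-5k³+40k²-95k+60) + (11k²-21k-92)
  -5k³+40k²-95k+60 = (-(5/11)k+335/121)(11k²-21k-92) + (-(9520/121)k+38080/121)
  11k²-21k-92 = (-(1331/9520)k-2783/9520)(-(9520/121)k+38080/121) + (0)
Last nonzero remainder: -(9520/121)k+38080/121. Dividing through by -9520/121 gives the monic gcd k-4.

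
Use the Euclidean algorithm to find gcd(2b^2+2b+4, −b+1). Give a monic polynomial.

1

By polynomial division,
  2b^2+2b+4 = (−2b−4)(−b+1) + (8)
  −b+1 = (−(1/8)b+1/8)(8) + (0)
The last nonzero remainder is the constant 8, so the polynomials are coprime and gcd = 1.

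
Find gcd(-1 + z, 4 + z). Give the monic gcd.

1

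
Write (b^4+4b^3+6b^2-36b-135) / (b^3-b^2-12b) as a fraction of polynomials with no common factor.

(b^3+b^2+3b-45)/(b^2-4b)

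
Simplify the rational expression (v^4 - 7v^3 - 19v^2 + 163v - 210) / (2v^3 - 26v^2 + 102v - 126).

(v^2 + 3v - 10)/(2v - 6)

Euclidean algorithm in ℚ[v]:
  v^4 - 7v^3 - 19v^2 + 163v - 210 = ((1/2)v + 3)(2v^3 - 26v^2 + 102v - 126) + (8v^2 - 80v + 168)
  2v^3 - 26v^2 + 102v - 126 = ((1/4)v - 3/4)(8v^2 - 80v + 168) + (0)
Last nonzero remainder: 8v^2 - 80v + 168. Dividing through by 8 gives the monic gcd v^2 - 10v + 21.
Cancel v^2 - 10v + 21 from numerator and denominator to get the reduced form.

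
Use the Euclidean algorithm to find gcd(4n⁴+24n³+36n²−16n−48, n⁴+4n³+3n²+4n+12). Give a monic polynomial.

n²+5n+6

By polynomial division,
  4n⁴+24n³+36n²−16n−48 = (4)(n⁴+4n³+3n²+4n+12) + (8n³+24n²−32n−96)
  n⁴+4n³+3n²+4n+12 = ((1/8)n+1/8)(8n³+24n²−32n−96) + (4n²+20n+24)
  8n³+24n²−32n−96 = (2n−4)(4n²+20n+24) + (0)
Last nonzero remainder: 4n²+20n+24. Dividing through by 4 gives the monic gcd n²+5n+6.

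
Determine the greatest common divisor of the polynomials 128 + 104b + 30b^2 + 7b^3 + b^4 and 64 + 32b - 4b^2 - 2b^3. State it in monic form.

8 + 6b + b^2

Apply the Euclidean algorithm:
  b^4 + 7b^3 + 30b^2 + 104b + 128 = (-(1/2)b - 5/2)(-2b^3 - 4b^2 + 32b + 64) + (36b^2 + 216b + 288)
  -2b^3 - 4b^2 + 32b + 64 = (-(1/18)b + 2/9)(36b^2 + 216b + 288) + (0)
Last nonzero remainder: 36b^2 + 216b + 288. Dividing through by 36 gives the monic gcd b^2 + 6b + 8.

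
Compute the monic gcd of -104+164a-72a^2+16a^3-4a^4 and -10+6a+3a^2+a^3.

Apply the Euclidean algorithm:
  -4a^4+16a^3-72a^2+164a-104 = (-4a+28)(a^3+3a^2+6a-10) + (-132a^2-44a+176)
  a^3+3a^2+6a-10 = (-(1/132)a-2/99)(-132a^2-44a+176) + ((58/9)a-58/9)
  -132a^2-44a+176 = (-(594/29)a-792/29)((58/9)a-58/9) + (0)
Last nonzero remainder: (58/9)a-58/9. Dividing through by 58/9 gives the monic gcd a-1.

-1+a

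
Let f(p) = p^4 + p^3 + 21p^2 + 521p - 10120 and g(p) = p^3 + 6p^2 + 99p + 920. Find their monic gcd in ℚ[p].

p^2 - 2p + 115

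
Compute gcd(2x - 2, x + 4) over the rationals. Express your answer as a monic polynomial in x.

1

Euclidean algorithm in ℚ[x]:
  2x - 2 = (2)(x + 4) + (-10)
  x + 4 = (-(1/10)x - 2/5)(-10) + (0)
The last nonzero remainder is the constant -10, so the polynomials are coprime and gcd = 1.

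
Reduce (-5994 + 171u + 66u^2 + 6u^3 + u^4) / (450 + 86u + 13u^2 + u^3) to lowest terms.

Apply the Euclidean algorithm:
  u^4 + 6u^3 + 66u^2 + 171u - 5994 = (u - 7)(u^3 + 13u^2 + 86u + 450) + (71u^2 + 323u - 2844)
  u^3 + 13u^2 + 86u + 450 = ((1/71)u + 600/5041)(71u^2 + 323u - 2844) + ((441650/5041)u + 3974850/5041)
  71u^2 + 323u - 2844 = ((357911/441650)u - 796478/220825)((441650/5041)u + 3974850/5041) + (0)
Last nonzero remainder: (441650/5041)u + 3974850/5041. Dividing through by 441650/5041 gives the monic gcd u + 9.
Cancel u + 9 from numerator and denominator to get the reduced form.

(-666 + 93u - 3u^2 + u^3)/(50 + 4u + u^2)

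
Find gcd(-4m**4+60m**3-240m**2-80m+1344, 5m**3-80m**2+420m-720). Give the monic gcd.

Euclidean algorithm in ℚ[m]:
  -4m**4+60m**3-240m**2-80m+1344 = (-(4/5)m-4/5)(5m**3-80m**2+420m-720) + (32m**2-320m+768)
  5m**3-80m**2+420m-720 = ((5/32)m-15/16)(32m**2-320m+768) + (0)
Last nonzero remainder: 32m**2-320m+768. Dividing through by 32 gives the monic gcd m**2-10m+24.

m**2-10m+24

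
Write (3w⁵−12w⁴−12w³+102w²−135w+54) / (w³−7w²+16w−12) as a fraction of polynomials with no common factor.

(3w³+3w²−15w+9)/(w−2)

Repeated division with remainder:
  3w⁵−12w⁴−12w³+102w²−135w+54 = (3w²+9w+3)(w³−7w²+16w−12) + (15w²−75w+90)
  w³−7w²+16w−12 = ((1/15)w−2/15)(15w²−75w+90) + (0)
Last nonzero remainder: 15w²−75w+90. Dividing through by 15 gives the monic gcd w²−5w+6.
Cancel w²−5w+6 from numerator and denominator to get the reduced form.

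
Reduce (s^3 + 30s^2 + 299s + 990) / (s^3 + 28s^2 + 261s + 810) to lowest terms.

(s + 11)/(s + 9)

Apply the Euclidean algorithm:
  s^3 + 30s^2 + 299s + 990 = (s^3 + 28s^2 + 261s + 810) + (2s^2 + 38s + 180)
  s^3 + 28s^2 + 261s + 810 = ((1/2)s + 9/2)(2s^2 + 38s + 180) + (0)
Last nonzero remainder: 2s^2 + 38s + 180. Dividing through by 2 gives the monic gcd s^2 + 19s + 90.
Cancel s^2 + 19s + 90 from numerator and denominator to get the reduced form.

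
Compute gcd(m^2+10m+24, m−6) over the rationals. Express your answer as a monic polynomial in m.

By polynomial division,
  m^2+10m+24 = (m+16)(m−6) + (120)
  m−6 = ((1/120)m−1/20)(120) + (0)
The last nonzero remainder is the constant 120, so the polynomials are coprime and gcd = 1.

1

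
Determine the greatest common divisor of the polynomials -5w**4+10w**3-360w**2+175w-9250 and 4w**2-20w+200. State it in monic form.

w**2-5w+50

Apply the Euclidean algorithm:
  -5w**4+10w**3-360w**2+175w-9250 = (-(5/4)w**2-(15/4)w-185/4)(4w**2-20w+200) + (0)
Last nonzero remainder: 4w**2-20w+200. Dividing through by 4 gives the monic gcd w**2-5w+50.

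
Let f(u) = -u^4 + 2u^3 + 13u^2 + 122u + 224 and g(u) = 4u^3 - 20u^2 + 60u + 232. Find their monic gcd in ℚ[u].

Apply the Euclidean algorithm:
  -u^4 + 2u^3 + 13u^2 + 122u + 224 = (-(1/4)u - 3/4)(4u^3 - 20u^2 + 60u + 232) + (13u^2 + 225u + 398)
  4u^3 - 20u^2 + 60u + 232 = ((4/13)u - 1160/169)(13u^2 + 225u + 398) + ((250444/169)u + 500888/169)
  13u^2 + 225u + 398 = ((2197/250444)u + 33631/250444)((250444/169)u + 500888/169) + (0)
Last nonzero remainder: (250444/169)u + 500888/169. Dividing through by 250444/169 gives the monic gcd u + 2.

u + 2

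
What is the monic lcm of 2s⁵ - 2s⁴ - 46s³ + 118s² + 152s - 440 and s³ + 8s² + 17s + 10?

s⁶ - 24s⁴ + 36s³ + 135s² - 144s - 220

By polynomial division,
  2s⁵ - 2s⁴ - 46s³ + 118s² + 152s - 440 = (2s² - 18s + 64)(s³ + 8s² + 17s + 10) + (-108s² - 756s - 1080)
  s³ + 8s² + 17s + 10 = (-(1/108)s - 1/108)(-108s² - 756s - 1080) + (0)
Last nonzero remainder: -108s² - 756s - 1080. Dividing through by -108 gives the monic gcd s² + 7s + 10.
Then lcm(f, g) = f·g / gcd(f, g); expanding and making the result monic gives the answer.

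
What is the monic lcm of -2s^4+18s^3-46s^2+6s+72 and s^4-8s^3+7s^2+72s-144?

Euclidean algorithm in ℚ[s]:
  -2s^4+18s^3-46s^2+6s+72 = (-2)(s^4-8s^3+7s^2+72s-144) + (2s^3-32s^2+150s-216)
  s^4-8s^3+7s^2+72s-144 = ((1/2)s+4)(2s^3-32s^2+150s-216) + (60s^2-420s+720)
  2s^3-32s^2+150s-216 = ((1/30)s-3/10)(60s^2-420s+720) + (0)
Last nonzero remainder: 60s^2-420s+720. Dividing through by 60 gives the monic gcd s^2-7s+12.
Then lcm(f, g) = f·g / gcd(f, g); expanding and making the result monic gives the answer.

s^6-10s^5+20s^4+82s^3-309s^2+72s+432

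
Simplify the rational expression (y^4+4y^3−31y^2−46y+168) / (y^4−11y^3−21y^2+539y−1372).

Repeated division with remainder:
  y^4+4y^3−31y^2−46y+168 = (y^4−11y^3−21y^2+539y−1372) + (15y^3−10y^2−585y+1540)
  y^4−11y^3−21y^2+539y−1372 = ((1/15)y−31/45)(15y^3−10y^2−585y+1540) + ((100/9)y^2+(100/3)y−2800/9)
  15y^3−10y^2−585y+1540 = ((27/20)y−99/20)((100/9)y^2+(100/3)y−2800/9) + (0)
Last nonzero remainder: (100/9)y^2+(100/3)y−2800/9. Dividing through by 100/9 gives the monic gcd y^2+3y−28.
Cancel y^2+3y−28 from numerator and denominator to get the reduced form.

(y^2+y−6)/(y^2−14y+49)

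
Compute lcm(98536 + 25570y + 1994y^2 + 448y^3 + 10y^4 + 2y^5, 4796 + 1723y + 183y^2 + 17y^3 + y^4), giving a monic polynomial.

Apply the Euclidean algorithm:
  2y^5 + 10y^4 + 448y^3 + 1994y^2 + 25570y + 98536 = (2y - 24)(y^4 + 17y^3 + 183y^2 + 1723y + 4796) + (490y^3 + 2940y^2 + 57330y + 213640)
  y^4 + 17y^3 + 183y^2 + 1723y + 4796 = ((1/490)y + 11/490)(490y^3 + 2940y^2 + 57330y + 213640) + (0)
Last nonzero remainder: 490y^3 + 2940y^2 + 57330y + 213640. Dividing through by 490 gives the monic gcd y^3 + 6y^2 + 117y + 436.
Then lcm(f, g) = f·g / gcd(f, g); expanding and making the result monic gives the answer.

541948 + 189903y + 23752y^2 + 3461y^3 + 279y^4 + 16y^5 + y^6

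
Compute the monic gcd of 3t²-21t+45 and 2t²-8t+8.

1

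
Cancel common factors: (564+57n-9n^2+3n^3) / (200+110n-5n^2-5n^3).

Repeated division with remainder:
  3n^3-9n^2+57n+564 = (-3/5)(-5n^3-5n^2+110n+200) + (-12n^2+123n+684)
  -5n^3-5n^2+110n+200 = ((5/12)n+75/16)(-12n^2+123n+684) + (-(12025/16)n-12025/4)
  -12n^2+123n+684 = ((192/12025)n-2736/12025)(-(12025/16)n-12025/4) + (0)
Last nonzero remainder: -(12025/16)n-12025/4. Dividing through by -12025/16 gives the monic gcd n+4.
Cancel n+4 from numerator and denominator to get the reduced form.

(-141+21n-3n^2)/(-50-15n+5n^2)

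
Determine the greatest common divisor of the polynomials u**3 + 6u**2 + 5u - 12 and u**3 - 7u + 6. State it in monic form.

By polynomial division,
  u**3 + 6u**2 + 5u - 12 = (u**3 - 7u + 6) + (6u**2 + 12u - 18)
  u**3 - 7u + 6 = ((1/6)u - 1/3)(6u**2 + 12u - 18) + (0)
Last nonzero remainder: 6u**2 + 12u - 18. Dividing through by 6 gives the monic gcd u**2 + 2u - 3.

u**2 + 2u - 3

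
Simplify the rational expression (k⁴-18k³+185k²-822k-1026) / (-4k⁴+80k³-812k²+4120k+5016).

By polynomial division,
  k⁴-18k³+185k²-822k-1026 = (-1/4)(-4k⁴+80k³-812k²+4120k+5016) + (2k³-18k²+208k+228)
  -4k⁴+80k³-812k²+4120k+5016 = (-2k+22)(2k³-18k²+208k+228) + (0)
Last nonzero remainder: 2k³-18k²+208k+228. Dividing through by 2 gives the monic gcd k³-9k²+104k+114.
Cancel k³-9k²+104k+114 from numerator and denominator to get the reduced form.

(-k+9)/(4k-44)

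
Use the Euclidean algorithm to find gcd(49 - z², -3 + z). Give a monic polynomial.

1

By polynomial division,
  -z² + 49 = (-z - 3)(z - 3) + (40)
  z - 3 = ((1/40)z - 3/40)(40) + (0)
The last nonzero remainder is the constant 40, so the polynomials are coprime and gcd = 1.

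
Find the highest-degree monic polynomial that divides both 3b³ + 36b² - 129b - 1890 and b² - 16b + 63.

Apply the Euclidean algorithm:
  3b³ + 36b² - 129b - 1890 = (3b + 84)(b² - 16b + 63) + (1026b - 7182)
  b² - 16b + 63 = ((1/1026)b - 1/114)(1026b - 7182) + (0)
Last nonzero remainder: 1026b - 7182. Dividing through by 1026 gives the monic gcd b - 7.

b - 7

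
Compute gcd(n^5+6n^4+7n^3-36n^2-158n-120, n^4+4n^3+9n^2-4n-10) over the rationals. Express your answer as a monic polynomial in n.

By polynomial division,
  n^5+6n^4+7n^3-36n^2-158n-120 = (n+2)(n^4+4n^3+9n^2-4n-10) + (-10n^3-50n^2-140n-100)
  n^4+4n^3+9n^2-4n-10 = (-(1/10)n+1/10)(-10n^3-50n^2-140n-100) + (0)
Last nonzero remainder: -10n^3-50n^2-140n-100. Dividing through by -10 gives the monic gcd n^3+5n^2+14n+10.

n^3+5n^2+14n+10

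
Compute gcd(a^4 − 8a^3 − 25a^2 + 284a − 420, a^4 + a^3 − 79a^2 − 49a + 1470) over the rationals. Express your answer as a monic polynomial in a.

Euclidean algorithm in ℚ[a]:
  a^4 − 8a^3 − 25a^2 + 284a − 420 = (a^4 + a^3 − 79a^2 − 49a + 1470) + (−9a^3 + 54a^2 + 333a − 1890)
  a^4 + a^3 − 79a^2 − 49a + 1470 = (−(1/9)a − 7/9)(−9a^3 + 54a^2 + 333a − 1890) + (0)
Last nonzero remainder: −9a^3 + 54a^2 + 333a − 1890. Dividing through by −9 gives the monic gcd a^3 − 6a^2 − 37a + 210.

a^3 − 6a^2 − 37a + 210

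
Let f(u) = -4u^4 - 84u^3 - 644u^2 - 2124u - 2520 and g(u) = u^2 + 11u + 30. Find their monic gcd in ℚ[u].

Repeated division with remainder:
  -4u^4 - 84u^3 - 644u^2 - 2124u - 2520 = (-4u^2 - 40u - 84)(u^2 + 11u + 30) + (0)
The last nonzero remainder u^2 + 11u + 30 is already monic.

u^2 + 11u + 30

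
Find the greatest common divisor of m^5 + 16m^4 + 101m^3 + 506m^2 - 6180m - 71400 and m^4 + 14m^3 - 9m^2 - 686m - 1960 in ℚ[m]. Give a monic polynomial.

m^2 + 3m - 70

By polynomial division,
  m^5 + 16m^4 + 101m^3 + 506m^2 - 6180m - 71400 = (m + 2)(m^4 + 14m^3 - 9m^2 - 686m - 1960) + (82m^3 + 1210m^2 - 2848m - 67480)
  m^4 + 14m^3 - 9m^2 - 686m - 1960 = ((1/82)m - 31/3362)(82m^3 + 1210m^2 - 2848m - 67480) + ((62010/1681)m^2 + (186030/1681)m - 4340700/1681)
  82m^3 + 1210m^2 - 2848m - 67480 = ((68921/31005)m + 810242/31005)((62010/1681)m^2 + (186030/1681)m - 4340700/1681) + (0)
Last nonzero remainder: (62010/1681)m^2 + (186030/1681)m - 4340700/1681. Dividing through by 62010/1681 gives the monic gcd m^2 + 3m - 70.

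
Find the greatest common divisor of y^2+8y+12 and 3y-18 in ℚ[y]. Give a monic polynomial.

1

Euclidean algorithm in ℚ[y]:
  y^2+8y+12 = ((1/3)y+14/3)(3y-18) + (96)
  3y-18 = ((1/32)y-3/16)(96) + (0)
The last nonzero remainder is the constant 96, so the polynomials are coprime and gcd = 1.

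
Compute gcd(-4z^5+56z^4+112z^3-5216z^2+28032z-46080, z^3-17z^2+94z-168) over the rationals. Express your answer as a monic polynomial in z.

By polynomial division,
  -4z^5+56z^4+112z^3-5216z^2+28032z-46080 = (-4z^2-12z+284)(z^3-17z^2+94z-168) + (68z^2-680z+1632)
  z^3-17z^2+94z-168 = ((1/68)z-7/68)(68z^2-680z+1632) + (0)
Last nonzero remainder: 68z^2-680z+1632. Dividing through by 68 gives the monic gcd z^2-10z+24.

z^2-10z+24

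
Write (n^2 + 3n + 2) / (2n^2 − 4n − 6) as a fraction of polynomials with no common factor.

(n + 2)/(2n − 6)

Repeated division with remainder:
  n^2 + 3n + 2 = (1/2)(2n^2 − 4n − 6) + (5n + 5)
  2n^2 − 4n − 6 = ((2/5)n − 6/5)(5n + 5) + (0)
Last nonzero remainder: 5n + 5. Dividing through by 5 gives the monic gcd n + 1.
Cancel n + 1 from numerator and denominator to get the reduced form.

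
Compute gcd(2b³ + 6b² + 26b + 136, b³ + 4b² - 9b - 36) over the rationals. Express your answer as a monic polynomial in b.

Apply the Euclidean algorithm:
  2b³ + 6b² + 26b + 136 = (2)(b³ + 4b² - 9b - 36) + (-2b² + 44b + 208)
  b³ + 4b² - 9b - 36 = (-(1/2)b - 13)(-2b² + 44b + 208) + (667b + 2668)
  -2b² + 44b + 208 = (-(2/667)b + 52/667)(667b + 2668) + (0)
Last nonzero remainder: 667b + 2668. Dividing through by 667 gives the monic gcd b + 4.

b + 4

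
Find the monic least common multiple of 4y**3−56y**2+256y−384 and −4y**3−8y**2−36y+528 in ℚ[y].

Apply the Euclidean algorithm:
  4y**3−56y**2+256y−384 = (−1)(−4y**3−8y**2−36y+528) + (−64y**2+220y+144)
  −4y**3−8y**2−36y+528 = ((1/16)y+87/256)(−64y**2+220y+144) + (−(7665/64)y+7665/16)
  −64y**2+220y+144 = ((4096/7665)y+768/2555)(−(7665/64)y+7665/16) + (0)
Last nonzero remainder: −(7665/64)y+7665/16. Dividing through by −7665/64 gives the monic gcd y−4.
Then lcm(f, g) = f·g / gcd(f, g); expanding and making the result monic gives the answer.

y**5−8y**4+13y**3−174y**2+1536y−3168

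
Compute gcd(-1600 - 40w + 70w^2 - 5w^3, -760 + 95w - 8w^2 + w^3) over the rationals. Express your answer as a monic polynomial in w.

-8 + w

Euclidean algorithm in ℚ[w]:
  -5w^3 + 70w^2 - 40w - 1600 = (-5)(w^3 - 8w^2 + 95w - 760) + (30w^2 + 435w - 5400)
  w^3 - 8w^2 + 95w - 760 = ((1/30)w - 3/4)(30w^2 + 435w - 5400) + ((2405/4)w - 4810)
  30w^2 + 435w - 5400 = ((24/481)w + 540/481)((2405/4)w - 4810) + (0)
Last nonzero remainder: (2405/4)w - 4810. Dividing through by 2405/4 gives the monic gcd w - 8.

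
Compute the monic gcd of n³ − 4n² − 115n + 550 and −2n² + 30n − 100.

n² − 15n + 50

Euclidean algorithm in ℚ[n]:
  n³ − 4n² − 115n + 550 = (−(1/2)n − 11/2)(−2n² + 30n − 100) + (0)
Last nonzero remainder: −2n² + 30n − 100. Dividing through by −2 gives the monic gcd n² − 15n + 50.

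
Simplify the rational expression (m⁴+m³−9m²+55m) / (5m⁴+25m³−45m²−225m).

Euclidean algorithm in ℚ[m]:
  m⁴+m³−9m²+55m = (1/5)(5m⁴+25m³−45m²−225m) + (−4m³+100m)
  5m⁴+25m³−45m²−225m = (−(5/4)m−25/4)(−4m³+100m) + (80m²+400m)
  −4m³+100m = (−(1/20)m+1/4)(80m²+400m) + (0)
Last nonzero remainder: 80m²+400m. Dividing through by 80 gives the monic gcd m²+5m.
Cancel m²+5m from numerator and denominator to get the reduced form.

(m²−4m+11)/(5m²−45)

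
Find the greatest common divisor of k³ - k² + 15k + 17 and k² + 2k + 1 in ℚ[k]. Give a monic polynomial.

k + 1

By polynomial division,
  k³ - k² + 15k + 17 = (k - 3)(k² + 2k + 1) + (20k + 20)
  k² + 2k + 1 = ((1/20)k + 1/20)(20k + 20) + (0)
Last nonzero remainder: 20k + 20. Dividing through by 20 gives the monic gcd k + 1.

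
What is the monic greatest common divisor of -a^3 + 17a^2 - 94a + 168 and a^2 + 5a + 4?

Apply the Euclidean algorithm:
  -a^3 + 17a^2 - 94a + 168 = (-a + 22)(a^2 + 5a + 4) + (-200a + 80)
  a^2 + 5a + 4 = (-(1/200)a - 27/1000)(-200a + 80) + (154/25)
  -200a + 80 = (-(2500/77)a + 1000/77)(154/25) + (0)
The last nonzero remainder is the constant 154/25, so the polynomials are coprime and gcd = 1.

1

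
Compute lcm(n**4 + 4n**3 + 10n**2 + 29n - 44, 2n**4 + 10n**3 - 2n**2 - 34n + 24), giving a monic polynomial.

Euclidean algorithm in ℚ[n]:
  n**4 + 4n**3 + 10n**2 + 29n - 44 = (1/2)(2n**4 + 10n**3 - 2n**2 - 34n + 24) + (-n**3 + 11n**2 + 46n - 56)
  2n**4 + 10n**3 - 2n**2 - 34n + 24 = (-2n - 32)(-n**3 + 11n**2 + 46n - 56) + (442n**2 + 1326n - 1768)
  -n**3 + 11n**2 + 46n - 56 = (-(1/442)n + 7/221)(442n**2 + 1326n - 1768) + (0)
Last nonzero remainder: 442n**2 + 1326n - 1768. Dividing through by 442 gives the monic gcd n**2 + 3n - 4.
Then lcm(f, g) = f·g / gcd(f, g); expanding and making the result monic gives the answer.

n**6 + 6n**5 + 15n**4 + 37n**3 - 16n**2 - 175n + 132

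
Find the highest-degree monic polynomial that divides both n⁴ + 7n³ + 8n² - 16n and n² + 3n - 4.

n² + 3n - 4

Euclidean algorithm in ℚ[n]:
  n⁴ + 7n³ + 8n² - 16n = (n² + 4n)(n² + 3n - 4) + (0)
The last nonzero remainder n² + 3n - 4 is already monic.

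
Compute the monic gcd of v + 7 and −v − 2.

1

Repeated division with remainder:
  v + 7 = (−1)(−v − 2) + (5)
  −v − 2 = (−(1/5)v − 2/5)(5) + (0)
The last nonzero remainder is the constant 5, so the polynomials are coprime and gcd = 1.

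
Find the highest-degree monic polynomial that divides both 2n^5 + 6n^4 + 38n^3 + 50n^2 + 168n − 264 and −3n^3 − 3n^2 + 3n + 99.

n^2 + 4n + 11

Apply the Euclidean algorithm:
  2n^5 + 6n^4 + 38n^3 + 50n^2 + 168n − 264 = (−(2/3)n^2 − (4/3)n − 12)(−3n^3 − 3n^2 + 3n + 99) + (84n^2 + 336n + 924)
  −3n^3 − 3n^2 + 3n + 99 = (−(1/28)n + 3/28)(84n^2 + 336n + 924) + (0)
Last nonzero remainder: 84n^2 + 336n + 924. Dividing through by 84 gives the monic gcd n^2 + 4n + 11.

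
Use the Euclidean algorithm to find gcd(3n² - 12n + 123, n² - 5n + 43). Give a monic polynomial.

1

Repeated division with remainder:
  3n² - 12n + 123 = (3)(n² - 5n + 43) + (3n - 6)
  n² - 5n + 43 = ((1/3)n - 1)(3n - 6) + (37)
  3n - 6 = ((3/37)n - 6/37)(37) + (0)
The last nonzero remainder is the constant 37, so the polynomials are coprime and gcd = 1.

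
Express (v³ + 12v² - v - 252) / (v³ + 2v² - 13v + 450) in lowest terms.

(v² + 3v - 28)/(v² - 7v + 50)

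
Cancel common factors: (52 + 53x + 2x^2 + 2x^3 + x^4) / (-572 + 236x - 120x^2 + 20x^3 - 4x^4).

By polynomial division,
  x^4 + 2x^3 + 2x^2 + 53x + 52 = (-1/4)(-4x^4 + 20x^3 - 120x^2 + 236x - 572) + (7x^3 - 28x^2 + 112x - 91)
  -4x^4 + 20x^3 - 120x^2 + 236x - 572 = (-(4/7)x + 4/7)(7x^3 - 28x^2 + 112x - 91) + (-40x^2 + 120x - 520)
  7x^3 - 28x^2 + 112x - 91 = (-(7/40)x + 7/40)(-40x^2 + 120x - 520) + (0)
Last nonzero remainder: -40x^2 + 120x - 520. Dividing through by -40 gives the monic gcd x^2 - 3x + 13.
Cancel x^2 - 3x + 13 from numerator and denominator to get the reduced form.

(-4 - 5x - x^2)/(44 - 8x + 4x^2)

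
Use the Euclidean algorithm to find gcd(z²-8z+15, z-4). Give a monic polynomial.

1

Euclidean algorithm in ℚ[z]:
  z²-8z+15 = (z-4)(z-4) + (-1)
  z-4 = (-z+4)(-1) + (0)
The last nonzero remainder is the constant -1, so the polynomials are coprime and gcd = 1.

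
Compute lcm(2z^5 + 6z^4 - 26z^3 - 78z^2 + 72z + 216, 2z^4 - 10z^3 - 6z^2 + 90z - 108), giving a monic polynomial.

Apply the Euclidean algorithm:
  2z^5 + 6z^4 - 26z^3 - 78z^2 + 72z + 216 = (z + 8)(2z^4 - 10z^3 - 6z^2 + 90z - 108) + (60z^3 - 120z^2 - 540z + 1080)
  2z^4 - 10z^3 - 6z^2 + 90z - 108 = ((1/30)z - 1/10)(60z^3 - 120z^2 - 540z + 1080) + (0)
Last nonzero remainder: 60z^3 - 120z^2 - 540z + 1080. Dividing through by 60 gives the monic gcd z^3 - 2z^2 - 9z + 18.
Then lcm(f, g) = f·g / gcd(f, g); expanding and making the result monic gives the answer.

z^6 - 22z^4 + 153z^2 - 324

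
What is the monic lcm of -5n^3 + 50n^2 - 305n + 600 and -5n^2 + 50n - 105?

n^4 - 17n^3 + 131n^2 - 547n + 840

By polynomial division,
  -5n^3 + 50n^2 - 305n + 600 = (n)(-5n^2 + 50n - 105) + (-200n + 600)
  -5n^2 + 50n - 105 = ((1/40)n - 7/40)(-200n + 600) + (0)
Last nonzero remainder: -200n + 600. Dividing through by -200 gives the monic gcd n - 3.
Then lcm(f, g) = f·g / gcd(f, g); expanding and making the result monic gives the answer.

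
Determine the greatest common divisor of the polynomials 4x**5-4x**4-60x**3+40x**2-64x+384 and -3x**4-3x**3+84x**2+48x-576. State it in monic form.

Apply the Euclidean algorithm:
  4x**5-4x**4-60x**3+40x**2-64x+384 = (-(4/3)x+8/3)(-3x**4-3x**3+84x**2+48x-576) + (60x**3-120x**2-960x+1920)
  -3x**4-3x**3+84x**2+48x-576 = (-(1/20)x-3/20)(60x**3-120x**2-960x+1920) + (18x**2-288)
  60x**3-120x**2-960x+1920 = ((10/3)x-20/3)(18x**2-288) + (0)
Last nonzero remainder: 18x**2-288. Dividing through by 18 gives the monic gcd x**2-16.

x**2-16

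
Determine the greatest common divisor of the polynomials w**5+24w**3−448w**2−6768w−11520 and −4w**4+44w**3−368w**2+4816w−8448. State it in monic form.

By polynomial division,
  w**5+24w**3−448w**2−6768w−11520 = (−(1/4)w−11/4)(−4w**4+44w**3−368w**2+4816w−8448) + (53w**3−256w**2+4364w−34752)
  −4w**4+44w**3−368w**2+4816w−8448 = (−(4/53)w+1308/2809)(53w**3−256w**2+4364w−34752) + ((226304/2809)w**2+(452608/2809)w+21725184/2809)
  53w**3−256w**2+4364w−34752 = ((148877/226304)w−508429/113152)((226304/2809)w**2+(452608/2809)w+21725184/2809) + (0)
Last nonzero remainder: (226304/2809)w**2+(452608/2809)w+21725184/2809. Dividing through by 226304/2809 gives the monic gcd w**2+2w+96.

w**2+2w+96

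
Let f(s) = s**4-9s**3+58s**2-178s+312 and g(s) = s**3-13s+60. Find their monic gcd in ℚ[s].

Apply the Euclidean algorithm:
  s**4-9s**3+58s**2-178s+312 = (s-9)(s**3-13s+60) + (71s**2-355s+852)
  s**3-13s+60 = ((1/71)s+5/71)(71s**2-355s+852) + (0)
Last nonzero remainder: 71s**2-355s+852. Dividing through by 71 gives the monic gcd s**2-5s+12.

s**2-5s+12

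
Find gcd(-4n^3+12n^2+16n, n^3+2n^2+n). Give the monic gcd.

n^2+n

Apply the Euclidean algorithm:
  -4n^3+12n^2+16n = (-4)(n^3+2n^2+n) + (20n^2+20n)
  n^3+2n^2+n = ((1/20)n+1/20)(20n^2+20n) + (0)
Last nonzero remainder: 20n^2+20n. Dividing through by 20 gives the monic gcd n^2+n.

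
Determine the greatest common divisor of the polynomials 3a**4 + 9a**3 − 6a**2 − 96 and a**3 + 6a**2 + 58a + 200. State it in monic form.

a + 4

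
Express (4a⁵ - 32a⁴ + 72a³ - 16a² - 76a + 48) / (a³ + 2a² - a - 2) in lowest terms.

(4a³ - 32a² + 76a - 48)/(a + 2)

By polynomial division,
  4a⁵ - 32a⁴ + 72a³ - 16a² - 76a + 48 = (4a² - 40a + 156)(a³ + 2a² - a - 2) + (-360a² + 360)
  a³ + 2a² - a - 2 = (-(1/360)a - 1/180)(-360a² + 360) + (0)
Last nonzero remainder: -360a² + 360. Dividing through by -360 gives the monic gcd a² - 1.
Cancel a² - 1 from numerator and denominator to get the reduced form.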